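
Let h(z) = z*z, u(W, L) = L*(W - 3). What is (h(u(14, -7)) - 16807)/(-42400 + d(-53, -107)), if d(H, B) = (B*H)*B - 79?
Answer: 147/8774 ≈ 0.016754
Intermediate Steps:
u(W, L) = L*(-3 + W)
h(z) = z²
d(H, B) = -79 + H*B² (d(H, B) = H*B² - 79 = -79 + H*B²)
(h(u(14, -7)) - 16807)/(-42400 + d(-53, -107)) = ((-7*(-3 + 14))² - 16807)/(-42400 + (-79 - 53*(-107)²)) = ((-7*11)² - 16807)/(-42400 + (-79 - 53*11449)) = ((-77)² - 16807)/(-42400 + (-79 - 606797)) = (5929 - 16807)/(-42400 - 606876) = -10878/(-649276) = -10878*(-1/649276) = 147/8774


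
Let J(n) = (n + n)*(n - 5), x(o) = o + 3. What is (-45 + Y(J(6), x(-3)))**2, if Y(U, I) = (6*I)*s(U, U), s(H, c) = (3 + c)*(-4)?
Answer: 2025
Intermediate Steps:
x(o) = 3 + o
s(H, c) = -12 - 4*c
J(n) = 2*n*(-5 + n) (J(n) = (2*n)*(-5 + n) = 2*n*(-5 + n))
Y(U, I) = 6*I*(-12 - 4*U) (Y(U, I) = (6*I)*(-12 - 4*U) = 6*I*(-12 - 4*U))
(-45 + Y(J(6), x(-3)))**2 = (-45 - 24*(3 - 3)*(3 + 2*6*(-5 + 6)))**2 = (-45 - 24*0*(3 + 2*6*1))**2 = (-45 - 24*0*(3 + 12))**2 = (-45 - 24*0*15)**2 = (-45 + 0)**2 = (-45)**2 = 2025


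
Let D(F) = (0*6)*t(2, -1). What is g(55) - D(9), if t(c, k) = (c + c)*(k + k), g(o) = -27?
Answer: -27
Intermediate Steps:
t(c, k) = 4*c*k (t(c, k) = (2*c)*(2*k) = 4*c*k)
D(F) = 0 (D(F) = (0*6)*(4*2*(-1)) = 0*(-8) = 0)
g(55) - D(9) = -27 - 1*0 = -27 + 0 = -27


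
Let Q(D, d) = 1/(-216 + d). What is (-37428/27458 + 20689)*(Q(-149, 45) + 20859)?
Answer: 1013069552185496/2347659 ≈ 4.3152e+8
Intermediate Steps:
(-37428/27458 + 20689)*(Q(-149, 45) + 20859) = (-37428/27458 + 20689)*(1/(-216 + 45) + 20859) = (-37428*1/27458 + 20689)*(1/(-171) + 20859) = (-18714/13729 + 20689)*(-1/171 + 20859) = (284020567/13729)*(3566888/171) = 1013069552185496/2347659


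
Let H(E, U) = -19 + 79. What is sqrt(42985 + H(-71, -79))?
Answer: sqrt(43045) ≈ 207.47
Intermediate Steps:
H(E, U) = 60
sqrt(42985 + H(-71, -79)) = sqrt(42985 + 60) = sqrt(43045)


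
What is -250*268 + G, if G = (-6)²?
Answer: -66964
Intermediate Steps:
G = 36
-250*268 + G = -250*268 + 36 = -67000 + 36 = -66964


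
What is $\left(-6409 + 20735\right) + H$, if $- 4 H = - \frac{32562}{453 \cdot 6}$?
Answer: $\frac{8654713}{604} \approx 14329.0$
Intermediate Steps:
$H = \frac{1809}{604}$ ($H = - \frac{\left(-32562\right) \frac{1}{453 \cdot 6}}{4} = - \frac{\left(-32562\right) \frac{1}{2718}}{4} = \left(- \frac{1}{4}\right) \left(- \frac{1809}{151}\right) = \frac{1809}{604} \approx 2.995$)
$\left(-6409 + 20735\right) + H = \left(-6409 + 20735\right) + \frac{1809}{604} = 14326 + \frac{1809}{604} = \frac{8654713}{604}$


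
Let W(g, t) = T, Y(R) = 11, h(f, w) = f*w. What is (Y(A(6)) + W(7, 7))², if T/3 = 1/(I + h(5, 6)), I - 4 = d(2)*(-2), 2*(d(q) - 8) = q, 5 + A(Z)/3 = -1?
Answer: 32041/256 ≈ 125.16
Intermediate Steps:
A(Z) = -18 (A(Z) = -15 + 3*(-1) = -15 - 3 = -18)
d(q) = 8 + q/2
I = -14 (I = 4 + (8 + (½)*2)*(-2) = 4 + (8 + 1)*(-2) = 4 + 9*(-2) = 4 - 18 = -14)
T = 3/16 (T = 3/(-14 + 5*6) = 3/(-14 + 30) = 3/16 ≈ 0.18750)
W(g, t) = 3/16
(Y(A(6)) + W(7, 7))² = (11 + 3/16)² = (179/16)² = 32041/256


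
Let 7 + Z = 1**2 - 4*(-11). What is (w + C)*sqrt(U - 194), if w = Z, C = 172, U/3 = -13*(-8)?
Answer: 210*sqrt(118) ≈ 2281.2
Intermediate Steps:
U = 312 (U = 3*(-13*(-8)) = 3*104 = 312)
Z = 38 (Z = -7 + (1**2 - 4*(-11)) = -7 + (1 + 44) = -7 + 45 = 38)
w = 38
(w + C)*sqrt(U - 194) = (38 + 172)*sqrt(312 - 194) = 210*sqrt(118)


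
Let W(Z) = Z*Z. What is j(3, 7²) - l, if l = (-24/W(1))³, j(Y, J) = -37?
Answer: 13787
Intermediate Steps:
W(Z) = Z²
l = -13824 (l = (-24/(1²))³ = (-24/1)³ = (-24*1)³ = (-24)³ = -13824)
j(3, 7²) - l = -37 - 1*(-13824) = -37 + 13824 = 13787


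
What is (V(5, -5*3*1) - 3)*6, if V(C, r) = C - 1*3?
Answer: -6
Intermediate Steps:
V(C, r) = -3 + C (V(C, r) = C - 3 = -3 + C)
(V(5, -5*3*1) - 3)*6 = ((-3 + 5) - 3)*6 = (2 - 3)*6 = -1*6 = -6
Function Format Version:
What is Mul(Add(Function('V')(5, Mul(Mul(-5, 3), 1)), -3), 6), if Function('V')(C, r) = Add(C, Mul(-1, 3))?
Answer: -6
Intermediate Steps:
Function('V')(C, r) = Add(-3, C) (Function('V')(C, r) = Add(C, -3) = Add(-3, C))
Mul(Add(Function('V')(5, Mul(Mul(-5, 3), 1)), -3), 6) = Mul(Add(Add(-3, 5), -3), 6) = Mul(Add(2, -3), 6) = Mul(-1, 6) = -6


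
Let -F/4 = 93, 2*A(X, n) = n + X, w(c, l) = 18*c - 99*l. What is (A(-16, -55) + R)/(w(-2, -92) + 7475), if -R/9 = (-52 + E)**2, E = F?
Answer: -3236039/33094 ≈ -97.783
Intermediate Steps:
w(c, l) = -99*l + 18*c
A(X, n) = X/2 + n/2 (A(X, n) = (n + X)/2 = (X + n)/2 = X/2 + n/2)
F = -372 (F = -4*93 = -372)
E = -372
R = -1617984 (R = -9*(-52 - 372)**2 = -9*(-424)**2 = -9*179776 = -1617984)
(A(-16, -55) + R)/(w(-2, -92) + 7475) = (((1/2)*(-16) + (1/2)*(-55)) - 1617984)/((-99*(-92) + 18*(-2)) + 7475) = ((-8 - 55/2) - 1617984)/((9108 - 36) + 7475) = (-71/2 - 1617984)/(9072 + 7475) = -3236039/2/16547 = -3236039/2*1/16547 = -3236039/33094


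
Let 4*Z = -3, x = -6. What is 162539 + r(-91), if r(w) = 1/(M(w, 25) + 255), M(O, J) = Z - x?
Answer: 169203103/1041 ≈ 1.6254e+5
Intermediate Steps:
Z = -¾ (Z = (¼)*(-3) = -¾ ≈ -0.75000)
M(O, J) = 21/4 (M(O, J) = -¾ - 1*(-6) = -¾ + 6 = 21/4)
r(w) = 4/1041 (r(w) = 1/(21/4 + 255) = 1/(1041/4) = 4/1041)
162539 + r(-91) = 162539 + 4/1041 = 169203103/1041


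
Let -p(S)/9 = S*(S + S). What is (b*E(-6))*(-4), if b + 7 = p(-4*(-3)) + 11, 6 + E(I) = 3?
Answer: -31056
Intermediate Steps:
E(I) = -3 (E(I) = -6 + 3 = -3)
p(S) = -18*S² (p(S) = -9*S*(S + S) = -9*S*2*S = -18*S²)
b = -2588 (b = -7 + (-18*(-4*(-3))² + 11) = -7 + (-18*12² + 11) = -7 + (-18*144 + 11) = -7 + (-2592 + 11) = -7 - 2581 = -2588)
(b*E(-6))*(-4) = -2588*(-3)*(-4) = 7764*(-4) = -31056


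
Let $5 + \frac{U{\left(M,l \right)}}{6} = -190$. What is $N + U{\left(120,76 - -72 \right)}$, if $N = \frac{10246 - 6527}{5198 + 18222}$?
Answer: $- \frac{27397681}{23420} \approx -1169.8$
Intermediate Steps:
$U{\left(M,l \right)} = -1170$ ($U{\left(M,l \right)} = -30 + 6 \left(-190\right) = -30 - 1140 = -1170$)
$N = \frac{3719}{23420} \approx 0.1588$
$N + U{\left(120,76 - -72 \right)} = \frac{3719}{23420} - 1170 = - \frac{27397681}{23420}$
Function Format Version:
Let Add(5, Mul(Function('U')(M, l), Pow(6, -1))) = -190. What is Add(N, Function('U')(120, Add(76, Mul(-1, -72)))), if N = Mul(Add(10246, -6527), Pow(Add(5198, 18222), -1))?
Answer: Rational(-27397681, 23420) ≈ -1169.8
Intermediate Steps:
Function('U')(M, l) = -1170 (Function('U')(M, l) = Add(-30, Mul(6, -190)) = Add(-30, -1140) = -1170)
N = Rational(3719, 23420) (N = Mul(3719, Pow(23420, -1)) = Mul(3719, Rational(1, 23420)) = Rational(3719, 23420) ≈ 0.15880)
Add(N, Function('U')(120, Add(76, Mul(-1, -72)))) = Add(Rational(3719, 23420), -1170) = Rational(-27397681, 23420)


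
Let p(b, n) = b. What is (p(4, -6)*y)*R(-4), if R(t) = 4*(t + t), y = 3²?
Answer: -1152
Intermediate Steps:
y = 9
R(t) = 8*t (R(t) = 4*(2*t) = 8*t)
(p(4, -6)*y)*R(-4) = (4*9)*(8*(-4)) = 36*(-32) = -1152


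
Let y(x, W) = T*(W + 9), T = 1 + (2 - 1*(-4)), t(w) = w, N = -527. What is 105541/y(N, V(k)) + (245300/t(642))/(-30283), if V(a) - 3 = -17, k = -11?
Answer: -93268343983/30929955 ≈ -3015.5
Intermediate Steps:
V(a) = -14 (V(a) = 3 - 17 = -14)
T = 7 (T = 1 + (2 + 4) = 1 + 6 = 7)
y(x, W) = 63 + 7*W (y(x, W) = 7*(W + 9) = 7*(9 + W) = 63 + 7*W)
105541/y(N, V(k)) + (245300/t(642))/(-30283) = 105541/(63 + 7*(-14)) + (245300/642)/(-30283) = 105541/(63 - 98) + (245300*(1/642))*(-1/30283) = 105541/(-35) + (122650/321)*(-1/30283) = 105541*(-1/35) - 11150/883713 = -105541/35 - 11150/883713 = -93268343983/30929955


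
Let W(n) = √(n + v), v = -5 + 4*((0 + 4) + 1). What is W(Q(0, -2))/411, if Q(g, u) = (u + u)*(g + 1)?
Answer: √11/411 ≈ 0.0080696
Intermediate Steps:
Q(g, u) = 2*u*(1 + g) (Q(g, u) = (2*u)*(1 + g) = 2*u*(1 + g))
v = 15 (v = -5 + 4*(4 + 1) = -5 + 4*5 = -5 + 20 = 15)
W(n) = √(15 + n) (W(n) = √(n + 15) = √(15 + n))
W(Q(0, -2))/411 = √(15 + 2*(-2)*(1 + 0))/411 = √(15 + 2*(-2)*1)*(1/411) = √(15 - 4)*(1/411) = √11*(1/411) = √11/411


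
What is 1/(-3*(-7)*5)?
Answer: 1/105 ≈ 0.0095238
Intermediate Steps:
1/(-3*(-7)*5) = 1/(21*5) = 1/105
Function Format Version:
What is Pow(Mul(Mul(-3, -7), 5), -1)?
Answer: Rational(1, 105) ≈ 0.0095238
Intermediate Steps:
Pow(Mul(Mul(-3, -7), 5), -1) = Pow(Mul(21, 5), -1) = Pow(105, -1) = Rational(1, 105)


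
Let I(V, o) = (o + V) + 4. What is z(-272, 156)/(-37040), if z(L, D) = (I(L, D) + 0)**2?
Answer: -784/2315 ≈ -0.33866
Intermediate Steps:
I(V, o) = 4 + V + o (I(V, o) = (V + o) + 4 = 4 + V + o)
z(L, D) = (4 + D + L)**2 (z(L, D) = ((4 + L + D) + 0)**2 = ((4 + D + L) + 0)**2 = (4 + D + L)**2)
z(-272, 156)/(-37040) = (4 + 156 - 272)**2/(-37040) = (-112)**2*(-1/37040) = 12544*(-1/37040) = -784/2315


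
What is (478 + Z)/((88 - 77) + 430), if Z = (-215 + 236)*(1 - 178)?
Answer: -3239/441 ≈ -7.3447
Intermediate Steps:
Z = -3717 (Z = 21*(-177) = -3717)
(478 + Z)/((88 - 77) + 430) = (478 - 3717)/((88 - 77) + 430) = -3239/(11 + 430) = -3239/441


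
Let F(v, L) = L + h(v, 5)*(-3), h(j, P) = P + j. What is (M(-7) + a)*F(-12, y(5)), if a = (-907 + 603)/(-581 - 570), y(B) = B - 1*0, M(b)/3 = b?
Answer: -620542/1151 ≈ -539.13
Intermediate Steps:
M(b) = 3*b
y(B) = B (y(B) = B + 0 = B)
F(v, L) = -15 + L - 3*v (F(v, L) = L + (5 + v)*(-3) = L + (-15 - 3*v) = -15 + L - 3*v)
a = 304/1151 (a = -304/(-1151) = -304*(-1/1151) = 304/1151 ≈ 0.26412)
(M(-7) + a)*F(-12, y(5)) = (3*(-7) + 304/1151)*(-15 + 5 - 3*(-12)) = (-21 + 304/1151)*(-15 + 5 + 36) = -23867/1151*26 = -620542/1151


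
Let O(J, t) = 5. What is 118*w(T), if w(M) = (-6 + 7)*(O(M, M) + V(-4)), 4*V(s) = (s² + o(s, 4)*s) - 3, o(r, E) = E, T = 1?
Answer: 1003/2 ≈ 501.50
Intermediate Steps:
V(s) = -¾ + s + s²/4 (V(s) = ((s² + 4*s) - 3)/4 = (-3 + s² + 4*s)/4 = -¾ + s + s²/4)
w(M) = 17/4 (w(M) = (-6 + 7)*(5 + (-¾ - 4 + (¼)*(-4)²)) = 1*(5 + (-¾ - 4 + (¼)*16)) = 1*(5 + (-¾ - 4 + 4)) = 1*(5 - ¾) = 1*(17/4) = 17/4)
118*w(T) = 118*(17/4) = 1003/2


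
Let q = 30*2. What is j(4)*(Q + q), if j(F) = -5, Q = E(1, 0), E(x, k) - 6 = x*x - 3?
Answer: -320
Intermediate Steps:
E(x, k) = 3 + x² (E(x, k) = 6 + (x*x - 3) = 6 + (x² - 3) = 6 + (-3 + x²) = 3 + x²)
Q = 4 (Q = 3 + 1² = 3 + 1 = 4)
q = 60
j(4)*(Q + q) = -5*(4 + 60) = -5*64 = -320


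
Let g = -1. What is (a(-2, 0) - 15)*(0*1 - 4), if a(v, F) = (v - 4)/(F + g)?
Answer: 36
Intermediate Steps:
a(v, F) = (-4 + v)/(-1 + F) (a(v, F) = (v - 4)/(F - 1) = (-4 + v)/(-1 + F))
(a(-2, 0) - 15)*(0*1 - 4) = ((-4 - 2)/(-1 + 0) - 15)*(0*1 - 4) = (-6/(-1) - 15)*(0 - 4) = (-1*(-6) - 15)*(-4) = (6 - 15)*(-4) = -9*(-4) = 36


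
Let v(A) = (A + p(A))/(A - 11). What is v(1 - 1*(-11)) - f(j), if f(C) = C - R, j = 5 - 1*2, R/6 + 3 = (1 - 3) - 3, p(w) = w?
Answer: -27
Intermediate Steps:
R = -48 (R = -18 + 6*((1 - 3) - 3) = -18 + 6*(-2 - 3) = -18 + 6*(-5) = -18 - 30 = -48)
v(A) = 2*A/(-11 + A) (v(A) = (A + A)/(A - 11) = (2*A)/(-11 + A) = 2*A/(-11 + A))
j = 3 (j = 5 - 2 = 3)
f(C) = 48 + C (f(C) = C - 1*(-48) = C + 48 = 48 + C)
v(1 - 1*(-11)) - f(j) = 2*(1 - 1*(-11))/(-11 + (1 - 1*(-11))) - (48 + 3) = 2*(1 + 11)/(-11 + (1 + 11)) - 1*51 = 2*12/(-11 + 12) - 51 = 2*12/1 - 51 = 2*12*1 - 51 = 24 - 51 = -27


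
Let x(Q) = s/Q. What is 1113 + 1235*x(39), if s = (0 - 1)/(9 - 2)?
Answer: 23278/21 ≈ 1108.5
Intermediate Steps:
s = -1/7 ≈ -0.14286
x(Q) = -1/(7*Q)
1113 + 1235*x(39) = 1113 + 1235*(-1/7/39) = 1113 + 1235*(-1/7*1/39) = 1113 + 1235*(-1/273) = 1113 - 95/21 = 23278/21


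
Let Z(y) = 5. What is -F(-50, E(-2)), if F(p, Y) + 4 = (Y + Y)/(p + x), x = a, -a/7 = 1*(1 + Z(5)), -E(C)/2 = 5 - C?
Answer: 85/23 ≈ 3.6957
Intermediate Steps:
E(C) = -10 + 2*C (E(C) = -2*(5 - C) = -10 + 2*C)
a = -42 (a = -7*(1 + 5) = -7*6 = -42)
x = -42
F(p, Y) = -4 + 2*Y/(-42 + p) (F(p, Y) = -4 + (Y + Y)/(p - 42) = -4 + (2*Y)/(-42 + p) = -4 + 2*Y/(-42 + p))
-F(-50, E(-2)) = -2*(84 + (-10 + 2*(-2)) - 2*(-50))/(-42 - 50) = -2*(84 + (-10 - 4) + 100)/(-92) = -2*(-1)*(84 - 14 + 100)/92 = -2*(-1)*170/92 = -1*(-85/23) = 85/23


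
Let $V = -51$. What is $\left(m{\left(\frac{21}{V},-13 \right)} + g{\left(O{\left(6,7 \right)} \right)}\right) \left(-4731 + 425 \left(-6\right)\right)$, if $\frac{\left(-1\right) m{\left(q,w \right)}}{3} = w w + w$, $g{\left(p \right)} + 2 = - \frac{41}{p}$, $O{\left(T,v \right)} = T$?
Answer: $\frac{6943647}{2} \approx 3.4718 \cdot 10^{6}$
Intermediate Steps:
$g{\left(p \right)} = -2 - \frac{41}{p}$
$m{\left(q,w \right)} = - 3 w - 3 w^{2}$ ($m{\left(q,w \right)} = - 3 \left(w w + w\right) = - 3 \left(w^{2} + w\right) = - 3 \left(w + w^{2}\right) = - 3 w - 3 w^{2}$)
$\left(m{\left(\frac{21}{V},-13 \right)} + g{\left(O{\left(6,7 \right)} \right)}\right) \left(-4731 + 425 \left(-6\right)\right) = \left(\left(-3\right) \left(-13\right) \left(1 - 13\right) - \left(2 + \frac{41}{6}\right)\right) \left(-4731 + 425 \left(-6\right)\right) = \left(\left(-3\right) \left(-13\right) \left(-12\right) - \frac{53}{6}\right) \left(-4731 - 2550\right) = \left(-468 - \frac{53}{6}\right) \left(-7281\right) = \left(- \frac{2861}{6}\right) \left(-7281\right) = \frac{6943647}{2}$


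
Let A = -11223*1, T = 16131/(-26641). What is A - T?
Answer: -298975812/26641 ≈ -11222.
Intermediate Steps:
T = -16131/26641 (T = 16131*(-1/26641) = -16131/26641 ≈ -0.60550)
A = -11223
A - T = -11223 - 1*(-16131/26641) = -11223 + 16131/26641 = -298975812/26641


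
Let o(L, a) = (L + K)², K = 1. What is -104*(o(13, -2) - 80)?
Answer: -12064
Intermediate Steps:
o(L, a) = (1 + L)² (o(L, a) = (L + 1)² = (1 + L)²)
-104*(o(13, -2) - 80) = -104*((1 + 13)² - 80) = -104*(14² - 80) = -104*(196 - 80) = -104*116 = -12064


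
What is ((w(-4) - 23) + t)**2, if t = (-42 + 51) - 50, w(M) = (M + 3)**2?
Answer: 3969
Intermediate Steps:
w(M) = (3 + M)**2
t = -41 (t = 9 - 50 = -41)
((w(-4) - 23) + t)**2 = (((3 - 4)**2 - 23) - 41)**2 = (((-1)**2 - 23) - 41)**2 = ((1 - 23) - 41)**2 = (-22 - 41)**2 = (-63)**2 = 3969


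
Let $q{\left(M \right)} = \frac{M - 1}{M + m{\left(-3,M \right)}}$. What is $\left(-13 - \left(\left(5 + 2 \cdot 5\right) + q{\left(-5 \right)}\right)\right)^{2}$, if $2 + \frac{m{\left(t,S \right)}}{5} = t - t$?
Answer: $\frac{20164}{25} \approx 806.56$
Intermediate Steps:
$m{\left(t,S \right)} = -10$ ($m{\left(t,S \right)} = -10 + 5 \left(t - t\right) = -10 + 5 \cdot 0 = -10 + 0 = -10$)
$q{\left(M \right)} = \frac{-1 + M}{-10 + M}$ ($q{\left(M \right)} = \frac{M - 1}{M - 10} = \frac{-1 + M}{-10 + M}$)
$\left(-13 - \left(\left(5 + 2 \cdot 5\right) + q{\left(-5 \right)}\right)\right)^{2} = \left(-13 - \left(\left(5 + 2 \cdot 5\right) + \frac{-1 - 5}{-10 - 5}\right)\right)^{2} = \left(-13 - \left(\left(5 + 10\right) + \frac{1}{-15} \left(-6\right)\right)\right)^{2} = \left(-13 - \left(15 - - \frac{2}{5}\right)\right)^{2} = \left(-13 - \left(15 + \frac{2}{5}\right)\right)^{2} = \left(-13 - \frac{77}{5}\right)^{2} = \left(- \frac{142}{5}\right)^{2} = \frac{20164}{25}$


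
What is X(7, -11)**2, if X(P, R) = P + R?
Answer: 16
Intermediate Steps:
X(7, -11)**2 = (7 - 11)**2 = (-4)**2 = 16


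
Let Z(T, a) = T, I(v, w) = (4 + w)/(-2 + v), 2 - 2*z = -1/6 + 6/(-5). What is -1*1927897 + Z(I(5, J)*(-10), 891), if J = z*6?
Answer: -1927944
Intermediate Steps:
z = 101/60 (z = 1 - (-1/6 + 6/(-5))/2 = 1 - (-1*1/6 + 6*(-1/5))/2 = 1 - (-1/6 - 6/5)/2 = 1 - 1/2*(-41/30) = 1 + 41/60 = 101/60 ≈ 1.6833)
J = 101/10 (J = (101/60)*6 = 101/10 ≈ 10.100)
I(v, w) = (4 + w)/(-2 + v)
-1*1927897 + Z(I(5, J)*(-10), 891) = -1*1927897 + ((4 + 101/10)/(-2 + 5))*(-10) = -1927897 + ((141/10)/3)*(-10) = -1927897 + ((1/3)*(141/10))*(-10) = -1927897 + (47/10)*(-10) = -1927897 - 47 = -1927944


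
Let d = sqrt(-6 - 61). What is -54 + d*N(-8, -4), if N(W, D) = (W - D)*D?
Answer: -54 + 16*I*sqrt(67) ≈ -54.0 + 130.97*I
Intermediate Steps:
N(W, D) = D*(W - D)
d = I*sqrt(67) (d = sqrt(-67) = I*sqrt(67) ≈ 8.1853*I)
-54 + d*N(-8, -4) = -54 + (I*sqrt(67))*(-4*(-8 - 1*(-4))) = -54 + (I*sqrt(67))*(-4*(-8 + 4)) = -54 + (I*sqrt(67))*(-4*(-4)) = -54 + (I*sqrt(67))*16 = -54 + 16*I*sqrt(67)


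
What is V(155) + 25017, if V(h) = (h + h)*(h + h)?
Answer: 121117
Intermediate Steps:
V(h) = 4*h**2 (V(h) = (2*h)*(2*h) = 4*h**2)
V(155) + 25017 = 4*155**2 + 25017 = 4*24025 + 25017 = 96100 + 25017 = 121117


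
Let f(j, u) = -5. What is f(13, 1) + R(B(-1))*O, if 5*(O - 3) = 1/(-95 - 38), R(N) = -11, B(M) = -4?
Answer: -25259/665 ≈ -37.983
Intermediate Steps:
O = 1994/665 (O = 3 + 1/(5*(-95 - 38)) = 3 + (1/5)/(-133) = 3 + (1/5)*(-1/133) = 3 - 1/665 = 1994/665 ≈ 2.9985)
f(13, 1) + R(B(-1))*O = -5 - 11*1994/665 = -5 - 21934/665 = -25259/665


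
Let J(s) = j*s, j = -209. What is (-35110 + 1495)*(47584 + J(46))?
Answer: -1276361550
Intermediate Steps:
J(s) = -209*s
(-35110 + 1495)*(47584 + J(46)) = (-35110 + 1495)*(47584 - 209*46) = -33615*(47584 - 9614) = -33615*37970 = -1276361550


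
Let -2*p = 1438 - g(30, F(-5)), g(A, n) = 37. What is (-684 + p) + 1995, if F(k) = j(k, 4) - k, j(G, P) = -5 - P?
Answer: 1221/2 ≈ 610.50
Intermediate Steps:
F(k) = -9 - k (F(k) = (-5 - 1*4) - k = (-5 - 4) - k = -9 - k)
p = -1401/2 (p = -(1438 - 1*37)/2 = -(1438 - 37)/2 = -1/2*1401 = -1401/2 ≈ -700.50)
(-684 + p) + 1995 = (-684 - 1401/2) + 1995 = -2769/2 + 1995 = 1221/2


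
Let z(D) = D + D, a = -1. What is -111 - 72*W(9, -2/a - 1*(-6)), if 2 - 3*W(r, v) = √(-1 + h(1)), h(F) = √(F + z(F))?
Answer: -159 + 24*√(-1 + √3) ≈ -138.47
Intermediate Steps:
z(D) = 2*D
h(F) = √3*√F (h(F) = √(F + 2*F) = √(3*F) = √3*√F)
W(r, v) = ⅔ - √(-1 + √3)/3 (W(r, v) = ⅔ - √(-1 + √3*√1)/3 = ⅔ - √(-1 + √3*1)/3 = ⅔ - √(-1 + √3)/3)
-111 - 72*W(9, -2/a - 1*(-6)) = -111 - 72*(⅔ - √(-1 + √3)/3) = -111 + (-48 + 24*√(-1 + √3)) = -159 + 24*√(-1 + √3)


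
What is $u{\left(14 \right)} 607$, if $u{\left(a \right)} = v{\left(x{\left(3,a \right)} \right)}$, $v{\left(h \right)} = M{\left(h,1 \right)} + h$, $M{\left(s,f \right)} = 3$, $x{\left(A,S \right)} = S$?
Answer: $10319$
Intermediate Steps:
$v{\left(h \right)} = 3 + h$
$u{\left(a \right)} = 3 + a$
$u{\left(14 \right)} 607 = \left(3 + 14\right) 607 = 17 \cdot 607 = 10319$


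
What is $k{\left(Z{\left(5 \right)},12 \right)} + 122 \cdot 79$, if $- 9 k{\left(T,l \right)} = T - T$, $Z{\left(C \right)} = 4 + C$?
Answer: $9638$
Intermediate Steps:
$k{\left(T,l \right)} = 0$ ($k{\left(T,l \right)} = - \frac{T - T}{9} = \left(- \frac{1}{9}\right) 0 = 0$)
$k{\left(Z{\left(5 \right)},12 \right)} + 122 \cdot 79 = 0 + 122 \cdot 79 = 0 + 9638 = 9638$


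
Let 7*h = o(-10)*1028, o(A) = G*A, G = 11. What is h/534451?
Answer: -113080/3741157 ≈ -0.030226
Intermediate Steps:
o(A) = 11*A
h = -113080/7 (h = ((11*(-10))*1028)/7 = (-110*1028)/7 = (1/7)*(-113080) = -113080/7 ≈ -16154.)
h/534451 = -113080/7/534451 = -113080/7*1/534451 = -113080/3741157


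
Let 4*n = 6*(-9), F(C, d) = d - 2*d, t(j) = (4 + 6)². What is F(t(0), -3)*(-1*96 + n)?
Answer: -657/2 ≈ -328.50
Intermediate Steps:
t(j) = 100 (t(j) = 10² = 100)
F(C, d) = -d
n = -27/2 (n = (6*(-9))/4 = (¼)*(-54) = -27/2 ≈ -13.500)
F(t(0), -3)*(-1*96 + n) = (-1*(-3))*(-1*96 - 27/2) = 3*(-96 - 27/2) = 3*(-219/2) = -657/2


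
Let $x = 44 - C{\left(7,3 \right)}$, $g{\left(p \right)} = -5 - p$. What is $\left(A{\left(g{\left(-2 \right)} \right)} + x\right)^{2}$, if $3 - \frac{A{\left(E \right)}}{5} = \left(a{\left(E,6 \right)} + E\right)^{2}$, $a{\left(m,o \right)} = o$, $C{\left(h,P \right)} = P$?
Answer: $121$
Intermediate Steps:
$A{\left(E \right)} = 15 - 5 \left(6 + E\right)^{2}$
$x = 41$ ($x = 44 - 3 = 41$)
$\left(A{\left(g{\left(-2 \right)} \right)} + x\right)^{2} = \left(\left(15 - 5 \left(6 - 3\right)^{2}\right) + 41\right)^{2} = \left(\left(15 - 5 \cdot 3^{2}\right) + 41\right)^{2} = \left(\left(15 - 45\right) + 41\right)^{2} = \left(-30 + 41\right)^{2} = 11^{2} = 121$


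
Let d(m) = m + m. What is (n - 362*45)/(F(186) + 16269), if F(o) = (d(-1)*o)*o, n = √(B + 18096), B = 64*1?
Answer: 5430/17641 - 4*√1135/52923 ≈ 0.30526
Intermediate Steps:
B = 64
d(m) = 2*m
n = 4*√1135 (n = √(64 + 18096) = √18160 = 4*√1135 ≈ 134.76)
F(o) = -2*o² (F(o) = ((2*(-1))*o)*o = (-2*o)*o = -2*o²)
(n - 362*45)/(F(186) + 16269) = (4*√1135 - 362*45)/(-2*186² + 16269) = (4*√1135 - 16290)/(-2*34596 + 16269) = (-16290 + 4*√1135)/(-69192 + 16269) = (-16290 + 4*√1135)/(-52923) = (-16290 + 4*√1135)*(-1/52923) = 5430/17641 - 4*√1135/52923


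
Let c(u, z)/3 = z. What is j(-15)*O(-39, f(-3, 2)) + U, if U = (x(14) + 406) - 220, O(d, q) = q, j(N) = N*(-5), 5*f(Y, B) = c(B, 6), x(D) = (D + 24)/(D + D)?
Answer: 6403/14 ≈ 457.36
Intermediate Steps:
x(D) = (24 + D)/(2*D) (x(D) = (24 + D)/((2*D)) = (24 + D)*(1/(2*D)) = (24 + D)/(2*D))
c(u, z) = 3*z
f(Y, B) = 18/5 (f(Y, B) = (3*6)/5 = (1/5)*18 = 18/5)
j(N) = -5*N
U = 2623/14 (U = ((1/2)*(24 + 14)/14 + 406) - 220 = ((1/2)*(1/14)*38 + 406) - 220 = (19/14 + 406) - 220 = 5703/14 - 220 = 2623/14 ≈ 187.36)
j(-15)*O(-39, f(-3, 2)) + U = -5*(-15)*(18/5) + 2623/14 = 75*(18/5) + 2623/14 = 270 + 2623/14 = 6403/14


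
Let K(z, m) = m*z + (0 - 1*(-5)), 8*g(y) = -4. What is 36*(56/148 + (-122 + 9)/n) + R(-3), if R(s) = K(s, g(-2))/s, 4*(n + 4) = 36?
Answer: -890381/1110 ≈ -802.14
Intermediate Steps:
n = 5 (n = -4 + (1/4)*36 = -4 + 9 = 5)
g(y) = -1/2 (g(y) = (1/8)*(-4) = -1/2)
K(z, m) = 5 + m*z (K(z, m) = m*z + (0 + 5) = m*z + 5 = 5 + m*z)
R(s) = (5 - s/2)/s
36*(56/148 + (-122 + 9)/n) + R(-3) = 36*(56/148 + (-122 + 9)/5) + (1/2)*(10 - 1*(-3))/(-3) = 36*(56*(1/148) - 113*1/5) + (1/2)*(-1/3)*(10 + 3) = 36*(14/37 - 113/5) + (1/2)*(-1/3)*13 = 36*(-4111/185) - 13/6 = -147996/185 - 13/6 = -890381/1110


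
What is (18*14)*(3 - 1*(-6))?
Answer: 2268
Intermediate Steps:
(18*14)*(3 - 1*(-6)) = 252*(3 + 6) = 252*9 = 2268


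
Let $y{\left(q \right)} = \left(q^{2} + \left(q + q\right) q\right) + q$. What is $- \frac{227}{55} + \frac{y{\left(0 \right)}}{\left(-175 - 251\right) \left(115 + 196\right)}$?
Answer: $- \frac{227}{55} \approx -4.1273$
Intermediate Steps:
$y{\left(q \right)} = q + 3 q^{2}$ ($y{\left(q \right)} = \left(q^{2} + 2 q q\right) + q = \left(q^{2} + 2 q^{2}\right) + q = 3 q^{2} + q = q + 3 q^{2}$)
$- \frac{227}{55} + \frac{y{\left(0 \right)}}{\left(-175 - 251\right) \left(115 + 196\right)} = - \frac{227}{55} + \frac{0 \left(1 + 3 \cdot 0\right)}{\left(-175 - 251\right) \left(115 + 196\right)} = \left(-227\right) \frac{1}{55} + \frac{0 \left(1 + 0\right)}{\left(-426\right) 311} = - \frac{227}{55} + \frac{0 \cdot 1}{-132486} = - \frac{227}{55} + 0 \left(- \frac{1}{132486}\right) = - \frac{227}{55} + 0 = - \frac{227}{55}$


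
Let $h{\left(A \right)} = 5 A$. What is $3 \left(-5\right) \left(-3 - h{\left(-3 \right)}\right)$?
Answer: $-180$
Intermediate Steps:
$3 \left(-5\right) \left(-3 - h{\left(-3 \right)}\right) = 3 \left(-5\right) \left(-3 - 5 \left(-3\right)\right) = - 15 \left(-3 - -15\right) = - 15 \left(-3 + 15\right) = \left(-15\right) 12 = -180$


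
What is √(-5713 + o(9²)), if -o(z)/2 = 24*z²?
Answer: I*√320641 ≈ 566.25*I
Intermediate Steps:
o(z) = -48*z²
√(-5713 + o(9²)) = √(-5713 - 48*(9²)²) = √(-5713 - 48*81²) = √(-5713 - 48*6561) = √(-5713 - 314928) = √(-320641) = I*√320641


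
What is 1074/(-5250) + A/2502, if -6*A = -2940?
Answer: -9554/1094625 ≈ -0.0087281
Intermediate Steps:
A = 490 (A = -⅙*(-2940) = 490)
1074/(-5250) + A/2502 = 1074/(-5250) + 490/2502 = 1074*(-1/5250) + 490*(1/2502) = -179/875 + 245/1251 = -9554/1094625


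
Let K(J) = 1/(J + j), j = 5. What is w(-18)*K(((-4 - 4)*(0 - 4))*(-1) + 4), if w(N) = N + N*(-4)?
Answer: -54/23 ≈ -2.3478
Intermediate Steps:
w(N) = -3*N (w(N) = N - 4*N = -3*N)
K(J) = 1/(5 + J) (K(J) = 1/(J + 5) = 1/(5 + J))
w(-18)*K(((-4 - 4)*(0 - 4))*(-1) + 4) = (-3*(-18))/(5 + (((-4 - 4)*(0 - 4))*(-1) + 4)) = 54/(5 + (-8*(-4)*(-1) + 4)) = 54/(5 + (32*(-1) + 4)) = 54/(5 + (-32 + 4)) = 54/(5 - 28) = 54/(-23) = 54*(-1/23) = -54/23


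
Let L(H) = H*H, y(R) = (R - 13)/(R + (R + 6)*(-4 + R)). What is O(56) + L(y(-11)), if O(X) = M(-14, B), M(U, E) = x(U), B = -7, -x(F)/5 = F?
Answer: 4489/64 ≈ 70.141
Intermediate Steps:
x(F) = -5*F
M(U, E) = -5*U
O(X) = 70 (O(X) = -5*(-14) = 70)
y(R) = (-13 + R)/(R + (-4 + R)*(6 + R)) (y(R) = (-13 + R)/(R + (6 + R)*(-4 + R)) = (-13 + R)/(R + (-4 + R)*(6 + R)))
L(H) = H²
O(56) + L(y(-11)) = 70 + ((-13 - 11)/(-24 + (-11)² + 3*(-11)))² = 70 + (-24/(-24 + 121 - 33))² = 70 + (-24/64)² = 70 + ((1/64)*(-24))² = 70 + (-3/8)² = 70 + 9/64 = 4489/64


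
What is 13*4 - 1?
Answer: 51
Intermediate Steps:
13*4 - 1 = 52 - 1 = 51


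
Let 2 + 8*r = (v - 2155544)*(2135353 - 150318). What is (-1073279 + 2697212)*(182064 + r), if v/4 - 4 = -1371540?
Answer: -12316733384187973905/4 ≈ -3.0792e+18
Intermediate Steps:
v = -5486144 (v = 16 + 4*(-1371540) = 16 - 5486160 = -5486144)
r = -7584509069541/4 (r = -¼ + ((-5486144 - 2155544)*(2135353 - 150318))/8 = -¼ + (-7641688*1985035)/8 = -¼ + (⅛)*(-15169018139080) = -¼ - 1896127267385 = -7584509069541/4 ≈ -1.8961e+12)
(-1073279 + 2697212)*(182064 + r) = (-1073279 + 2697212)*(182064 - 7584509069541/4) = 1623933*(-7584508341285/4) = -12316733384187973905/4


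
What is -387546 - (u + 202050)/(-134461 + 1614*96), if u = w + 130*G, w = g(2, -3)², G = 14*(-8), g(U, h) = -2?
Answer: -7938292212/20483 ≈ -3.8756e+5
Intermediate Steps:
G = -112
w = 4 (w = (-2)² = 4)
u = -14556 (u = 4 + 130*(-112) = 4 - 14560 = -14556)
-387546 - (u + 202050)/(-134461 + 1614*96) = -387546 - (-14556 + 202050)/(-134461 + 1614*96) = -387546 - 187494/(-134461 + 154944) = -387546 - 187494/20483 = -7938292212/20483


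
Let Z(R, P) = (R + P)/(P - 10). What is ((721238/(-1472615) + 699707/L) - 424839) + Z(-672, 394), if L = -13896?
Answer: -69557842290348719/163707664320 ≈ -4.2489e+5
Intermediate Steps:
Z(R, P) = (P + R)/(-10 + P)
((721238/(-1472615) + 699707/L) - 424839) + Z(-672, 394) = ((721238/(-1472615) + 699707/(-13896)) - 424839) + (394 - 672)/(-10 + 394) = ((721238*(-1/1472615) + 699707*(-1/13896)) - 424839) - 278/384 = ((-721238/1472615 - 699707/13896) - 424839) + (1/384)*(-278) = (-1040421347053/20463458040 - 424839) - 139/192 = -8694715471602613/20463458040 - 139/192 = -69557842290348719/163707664320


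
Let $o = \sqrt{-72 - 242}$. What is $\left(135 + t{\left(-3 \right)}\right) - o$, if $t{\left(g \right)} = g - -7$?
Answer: $139 - i \sqrt{314} \approx 139.0 - 17.72 i$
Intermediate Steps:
$t{\left(g \right)} = 7 + g$ ($t{\left(g \right)} = g + 7 = 7 + g$)
$o = i \sqrt{314}$ ($o = \sqrt{-314} = i \sqrt{314} \approx 17.72 i$)
$\left(135 + t{\left(-3 \right)}\right) - o = \left(135 + \left(7 - 3\right)\right) - i \sqrt{314} = \left(135 + 4\right) - i \sqrt{314} = 139 - i \sqrt{314}$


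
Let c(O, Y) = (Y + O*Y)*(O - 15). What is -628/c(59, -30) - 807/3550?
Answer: -12337/56232 ≈ -0.21939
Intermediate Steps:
c(O, Y) = (-15 + O)*(Y + O*Y) (c(O, Y) = (Y + O*Y)*(-15 + O) = (-15 + O)*(Y + O*Y))
-628/c(59, -30) - 807/3550 = -628*(-1/(30*(-15 + 59² - 14*59))) - 807/3550 = -628*(-1/(30*(-15 + 3481 - 826))) - 807*1/3550 = -628/((-30*2640)) - 807/3550 = -628/(-79200) - 807/3550 = -628*(-1/79200) - 807/3550 = 157/19800 - 807/3550 = -12337/56232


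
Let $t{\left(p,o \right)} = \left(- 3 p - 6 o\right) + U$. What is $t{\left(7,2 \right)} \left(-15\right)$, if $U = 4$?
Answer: $435$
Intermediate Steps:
$t{\left(p,o \right)} = 4 - 6 o - 3 p$ ($t{\left(p,o \right)} = \left(- 3 p - 6 o\right) + 4 = \left(- 6 o - 3 p\right) + 4 = 4 - 6 o - 3 p$)
$t{\left(7,2 \right)} \left(-15\right) = \left(4 - 12 - 21\right) \left(-15\right) = \left(-29\right) \left(-15\right) = 435$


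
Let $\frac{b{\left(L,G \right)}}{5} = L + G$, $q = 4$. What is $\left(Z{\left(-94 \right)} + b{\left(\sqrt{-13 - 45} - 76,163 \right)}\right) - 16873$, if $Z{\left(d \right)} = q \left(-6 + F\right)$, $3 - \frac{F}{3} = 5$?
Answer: $-16486 + 5 i \sqrt{58} \approx -16486.0 + 38.079 i$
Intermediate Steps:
$F = -6$ ($F = 9 - 15 = -6$)
$Z{\left(d \right)} = -48$ ($Z{\left(d \right)} = 4 \left(-6 - 6\right) = 4 \left(-12\right) = -48$)
$b{\left(L,G \right)} = 5 G + 5 L$ ($b{\left(L,G \right)} = 5 \left(L + G\right) = 5 \left(G + L\right) = 5 G + 5 L$)
$\left(Z{\left(-94 \right)} + b{\left(\sqrt{-13 - 45} - 76,163 \right)}\right) - 16873 = \left(-48 + \left(5 \cdot 163 + 5 \left(\sqrt{-13 - 45} - 76\right)\right)\right) - 16873 = \left(-48 + \left(815 + 5 \left(\sqrt{-58} - 76\right)\right)\right) - 16873 = \left(-48 + \left(815 + 5 \left(i \sqrt{58} - 76\right)\right)\right) - 16873 = \left(-48 + \left(815 + 5 \left(-76 + i \sqrt{58}\right)\right)\right) - 16873 = \left(-48 + \left(815 - \left(380 - 5 i \sqrt{58}\right)\right)\right) - 16873 = \left(-48 + \left(435 + 5 i \sqrt{58}\right)\right) - 16873 = \left(387 + 5 i \sqrt{58}\right) - 16873 = -16486 + 5 i \sqrt{58}$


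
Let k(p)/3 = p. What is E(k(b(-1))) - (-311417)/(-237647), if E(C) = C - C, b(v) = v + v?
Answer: -311417/237647 ≈ -1.3104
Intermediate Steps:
b(v) = 2*v
k(p) = 3*p
E(C) = 0
E(k(b(-1))) - (-311417)/(-237647) = 0 - (-311417)/(-237647) = 0 - (-311417)*(-1)/237647 = 0 - 1*311417/237647 = 0 - 311417/237647 = -311417/237647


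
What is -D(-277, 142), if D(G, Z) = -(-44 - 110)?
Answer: -154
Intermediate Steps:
D(G, Z) = 154 (D(G, Z) = -1*(-154) = 154)
-D(-277, 142) = -1*154 = -154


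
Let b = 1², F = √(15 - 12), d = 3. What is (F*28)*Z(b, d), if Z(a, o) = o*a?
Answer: 84*√3 ≈ 145.49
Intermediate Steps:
F = √3 ≈ 1.7320
b = 1
Z(a, o) = a*o
(F*28)*Z(b, d) = (√3*28)*(1*3) = (28*√3)*3 = 84*√3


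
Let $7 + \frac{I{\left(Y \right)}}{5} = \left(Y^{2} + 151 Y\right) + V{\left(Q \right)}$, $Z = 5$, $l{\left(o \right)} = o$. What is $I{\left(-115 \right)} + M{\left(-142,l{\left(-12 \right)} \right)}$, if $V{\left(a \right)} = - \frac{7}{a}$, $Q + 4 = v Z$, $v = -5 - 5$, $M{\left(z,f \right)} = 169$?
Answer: $- \frac{1110529}{54} \approx -20565.0$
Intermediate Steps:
$v = -10$ ($v = -5 - 5 = -10$)
$Q = -54$ ($Q = -4 - 50 = -54$)
$I{\left(Y \right)} = - \frac{1855}{54} + 5 Y^{2} + 755 Y$ ($I{\left(Y \right)} = -35 + 5 \left(\left(Y^{2} + 151 Y\right) - \frac{7}{-54}\right) = -35 + 5 \left(\left(Y^{2} + 151 Y\right) - - \frac{7}{54}\right) = -35 + 5 \left(\left(Y^{2} + 151 Y\right) + \frac{7}{54}\right) = -35 + 5 \left(\frac{7}{54} + Y^{2} + 151 Y\right) = -35 + \left(\frac{35}{54} + 5 Y^{2} + 755 Y\right) = - \frac{1855}{54} + 5 Y^{2} + 755 Y$)
$I{\left(-115 \right)} + M{\left(-142,l{\left(-12 \right)} \right)} = \left(- \frac{1855}{54} + 5 \left(-115\right)^{2} + 755 \left(-115\right)\right) + 169 = \left(- \frac{1855}{54} + 5 \cdot 13225 - 86825\right) + 169 = \left(- \frac{1855}{54} + 66125 - 86825\right) + 169 = - \frac{1119655}{54} + 169 = - \frac{1110529}{54}$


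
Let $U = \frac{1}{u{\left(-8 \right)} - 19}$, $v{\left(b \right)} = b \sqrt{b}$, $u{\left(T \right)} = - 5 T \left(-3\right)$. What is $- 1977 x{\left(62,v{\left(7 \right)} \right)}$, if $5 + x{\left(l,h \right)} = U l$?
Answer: $\frac{1496589}{139} \approx 10767.0$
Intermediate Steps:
$u{\left(T \right)} = 15 T$
$v{\left(b \right)} = b^{\frac{3}{2}}$
$U = - \frac{1}{139}$ ($U = \frac{1}{15 \left(-8\right) - 19} = \frac{1}{-120 - 19} = \frac{1}{-139} = - \frac{1}{139} \approx -0.0071942$)
$x{\left(l,h \right)} = -5 - \frac{l}{139}$
$- 1977 x{\left(62,v{\left(7 \right)} \right)} = - 1977 \left(-5 - \frac{62}{139}\right) = \left(-1977\right) \left(- \frac{757}{139}\right) = \frac{1496589}{139}$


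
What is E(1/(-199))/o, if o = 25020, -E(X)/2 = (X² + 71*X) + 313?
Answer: -275133/11009078 ≈ -0.024991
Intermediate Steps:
E(X) = -626 - 142*X - 2*X² (E(X) = -2*((X² + 71*X) + 313) = -2*(313 + X² + 71*X) = -626 - 142*X - 2*X²)
E(1/(-199))/o = (-626 - 142/(-199) - 2*(1/(-199))²)/25020 = (-626 - 142*(-1/199) - 2*(-1/199)²)*(1/25020) = (-626 + 142/199 - 2*1/39601)*(1/25020) = (-626 + 142/199 - 2/39601)*(1/25020) = -24761970/39601*1/25020 = -275133/11009078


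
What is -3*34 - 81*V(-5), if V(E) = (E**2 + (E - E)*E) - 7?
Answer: -1560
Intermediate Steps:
V(E) = -7 + E**2 (V(E) = (E**2 + 0*E) - 7 = (E**2 + 0) - 7 = E**2 - 7 = -7 + E**2)
-3*34 - 81*V(-5) = -3*34 - 81*(-7 + (-5)**2) = -102 - 81*(-7 + 25) = -102 - 81*18 = -102 - 1458 = -1560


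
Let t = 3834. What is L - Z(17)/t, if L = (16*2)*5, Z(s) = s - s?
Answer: 160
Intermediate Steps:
Z(s) = 0
L = 160 (L = 32*5 = 160)
L - Z(17)/t = 160 - 0/3834 = 160 - 1*0 = 160 + 0 = 160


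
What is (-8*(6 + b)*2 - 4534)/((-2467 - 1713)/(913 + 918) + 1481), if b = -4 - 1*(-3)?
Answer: -8448234/2707531 ≈ -3.1203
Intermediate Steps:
b = -1 (b = -4 + 3 = -1)
(-8*(6 + b)*2 - 4534)/((-2467 - 1713)/(913 + 918) + 1481) = (-8*(6 - 1)*2 - 4534)/((-2467 - 1713)/(913 + 918) + 1481) = (-40*2 - 4534)/(-4180/1831 + 1481) = (-8*10 - 4534)/(-4180*1/1831 + 1481) = (-80 - 4534)/(-4180/1831 + 1481) = -4614/2707531/1831 = -4614*1831/2707531 = -8448234/2707531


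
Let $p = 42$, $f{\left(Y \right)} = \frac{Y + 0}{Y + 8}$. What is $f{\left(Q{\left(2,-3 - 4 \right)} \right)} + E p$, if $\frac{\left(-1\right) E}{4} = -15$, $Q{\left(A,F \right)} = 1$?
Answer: $\frac{22681}{9} \approx 2520.1$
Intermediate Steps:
$f{\left(Y \right)} = \frac{Y}{8 + Y}$
$E = 60$ ($E = \left(-4\right) \left(-15\right) = 60$)
$f{\left(Q{\left(2,-3 - 4 \right)} \right)} + E p = 1 \frac{1}{8 + 1} + 60 \cdot 42 = 1 \cdot \frac{1}{9} + 2520 = \frac{1}{9} + 2520 = \frac{22681}{9}$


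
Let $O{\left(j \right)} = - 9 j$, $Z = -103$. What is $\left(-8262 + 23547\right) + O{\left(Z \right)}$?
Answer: $16212$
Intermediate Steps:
$\left(-8262 + 23547\right) + O{\left(Z \right)} = \left(-8262 + 23547\right) - -927 = 15285 + 927 = 16212$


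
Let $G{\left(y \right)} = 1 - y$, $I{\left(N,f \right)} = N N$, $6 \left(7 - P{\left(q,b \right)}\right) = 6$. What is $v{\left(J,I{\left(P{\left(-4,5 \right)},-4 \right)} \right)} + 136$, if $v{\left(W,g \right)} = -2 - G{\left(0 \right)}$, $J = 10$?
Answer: $133$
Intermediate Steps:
$P{\left(q,b \right)} = 6$ ($P{\left(q,b \right)} = 7 - 1 = 6$)
$I{\left(N,f \right)} = N^{2}$
$v{\left(W,g \right)} = -3$ ($v{\left(W,g \right)} = -2 - \left(1 - 0\right) = -2 - \left(1 + 0\right) = -2 - 1 = -3$)
$v{\left(J,I{\left(P{\left(-4,5 \right)},-4 \right)} \right)} + 136 = -3 + 136 = 133$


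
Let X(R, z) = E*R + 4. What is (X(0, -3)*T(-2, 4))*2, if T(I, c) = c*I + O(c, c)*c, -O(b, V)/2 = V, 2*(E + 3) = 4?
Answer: -320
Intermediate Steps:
E = -1 (E = -3 + (½)*4 = -3 + 2 = -1)
O(b, V) = -2*V
T(I, c) = -2*c² + I*c (T(I, c) = c*I + (-2*c)*c = I*c - 2*c² = -2*c² + I*c)
X(R, z) = 4 - R (X(R, z) = -R + 4 = 4 - R)
(X(0, -3)*T(-2, 4))*2 = ((4 - 1*0)*(4*(-2 - 2*4)))*2 = ((4 + 0)*(4*(-2 - 8)))*2 = (4*(4*(-10)))*2 = (4*(-40))*2 = -160*2 = -320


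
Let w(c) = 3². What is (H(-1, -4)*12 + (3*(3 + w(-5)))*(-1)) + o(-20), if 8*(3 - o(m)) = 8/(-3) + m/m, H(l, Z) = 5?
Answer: 653/24 ≈ 27.208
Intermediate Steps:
w(c) = 9
o(m) = 77/24 (o(m) = 3 - (8/(-3) + m/m)/8 = 3 - (8*(-⅓) + 1)/8 = 3 - (-8/3 + 1)/8 = 3 - ⅛*(-5/3) = 3 + 5/24 = 77/24)
(H(-1, -4)*12 + (3*(3 + w(-5)))*(-1)) + o(-20) = (5*12 + (3*(3 + 9))*(-1)) + 77/24 = (60 + (3*12)*(-1)) + 77/24 = (60 + 36*(-1)) + 77/24 = (60 - 36) + 77/24 = 24 + 77/24 = 653/24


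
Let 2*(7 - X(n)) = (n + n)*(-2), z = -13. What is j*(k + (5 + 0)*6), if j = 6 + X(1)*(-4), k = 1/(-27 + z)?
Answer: -3597/4 ≈ -899.25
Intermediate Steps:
k = -1/40 (k = 1/(-27 - 13) = 1/(-40) = -1/40 ≈ -0.025000)
X(n) = 7 + 2*n (X(n) = 7 - (n + n)*(-2)/2 = 7 - 2*n*(-2)/2 = 7 - (-2)*n = 7 + 2*n)
j = -30 (j = 6 + (7 + 2*1)*(-4) = 6 + (7 + 2)*(-4) = 6 + 9*(-4) = 6 - 36 = -30)
j*(k + (5 + 0)*6) = -30*(-1/40 + (5 + 0)*6) = -30*(-1/40 + 5*6) = -30*(-1/40 + 30) = -30*1199/40 = -3597/4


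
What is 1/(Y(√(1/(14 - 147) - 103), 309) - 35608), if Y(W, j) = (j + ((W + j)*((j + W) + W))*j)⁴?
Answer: -312900721*I/(-221327266329083397076464728426800718888*I + 681119319024030200764053236018446080*√18221) ≈ 1.2057e-30 - 5.0085e-31*I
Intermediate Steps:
Y(W, j) = (j + j*(W + j)*(j + 2*W))⁴ (Y(W, j) = (j + ((W + j)*((W + j) + W))*j)⁴ = (j + ((W + j)*(j + 2*W))*j)⁴ = (j + j*(W + j)*(j + 2*W))⁴)
1/(Y(√(1/(14 - 147) - 103), 309) - 35608) = 1/(309⁴*(1 + 309² + 2*(√(1/(14 - 147) - 103))² + 3*√(1/(14 - 147) - 103)*309)⁴ - 35608) = 1/(9116621361*(1 + 95481 + 2*(√(1/(-133) - 103))² + 3*√(1/(-133) - 103)*309)⁴ - 35608) = 1/(9116621361*(1 + 95481 + 2*(√(-1/133 - 103))² + 3*√(-1/133 - 103)*309)⁴ - 35608) = 1/(9116621361*(1 + 95481 + 2*(√(-13700/133))² + 3*√(-13700/133)*309)⁴ - 35608) = 1/(9116621361*(1 + 95481 + 2*(10*I*√18221/133)² + 3*(10*I*√18221/133)*309)⁴ - 35608) = 1/(9116621361*(1 + 95481 + 2*(-13700/133) + 9270*I*√18221/133)⁴ - 35608) = 1/(9116621361*(1 + 95481 - 27400/133 + 9270*I*√18221/133)⁴ - 35608) = 1/(9116621361*(12671706/133 + 9270*I*√18221/133)⁴ - 35608) = 1/(-35608 + 9116621361*(12671706/133 + 9270*I*√18221/133)⁴)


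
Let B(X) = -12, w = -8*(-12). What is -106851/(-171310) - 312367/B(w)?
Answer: 26756436491/1027860 ≈ 26031.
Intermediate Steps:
w = 96
-106851/(-171310) - 312367/B(w) = -106851/(-171310) - 312367/(-12) = -106851*(-1/171310) - 312367*(-1/12) = 106851/171310 + 312367/12 = 26756436491/1027860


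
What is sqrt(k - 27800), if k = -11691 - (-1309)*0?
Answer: I*sqrt(39491) ≈ 198.72*I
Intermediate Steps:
k = -11691 (k = -11691 - 1*0 = -11691 + 0 = -11691)
sqrt(k - 27800) = sqrt(-11691 - 27800) = sqrt(-39491) = I*sqrt(39491)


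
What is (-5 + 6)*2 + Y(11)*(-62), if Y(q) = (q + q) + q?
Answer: -2044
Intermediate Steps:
Y(q) = 3*q (Y(q) = 2*q + q = 3*q)
(-5 + 6)*2 + Y(11)*(-62) = (-5 + 6)*2 + (3*11)*(-62) = 1*2 + 33*(-62) = 2 - 2046 = -2044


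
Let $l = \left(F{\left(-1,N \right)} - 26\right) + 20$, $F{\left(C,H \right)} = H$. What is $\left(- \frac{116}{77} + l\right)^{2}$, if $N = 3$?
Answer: $\frac{120409}{5929} \approx 20.308$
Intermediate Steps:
$l = -3$ ($l = \left(3 - 26\right) + 20 = -23 + 20 = -3$)
$\left(- \frac{116}{77} + l\right)^{2} = \left(- \frac{116}{77} - 3\right)^{2} = \left(- \frac{347}{77}\right)^{2} = \frac{120409}{5929}$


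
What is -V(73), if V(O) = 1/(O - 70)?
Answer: -⅓ ≈ -0.33333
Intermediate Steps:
V(O) = 1/(-70 + O)
-V(73) = -1/(-70 + 73) = -1/3 = -1*⅓ = -⅓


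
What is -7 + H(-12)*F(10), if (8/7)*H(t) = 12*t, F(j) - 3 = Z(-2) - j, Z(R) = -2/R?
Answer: 749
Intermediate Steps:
F(j) = 4 - j (F(j) = 3 + (-2/(-2) - j) = 3 + (-2*(-½) - j) = 3 + (1 - j) = 4 - j)
H(t) = 21*t/2 (H(t) = 7*(12*t)/8 = 21*t/2)
-7 + H(-12)*F(10) = -7 + ((21/2)*(-12))*(4 - 1*10) = -7 - 126*(4 - 10) = -7 - 126*(-6) = -7 + 756 = 749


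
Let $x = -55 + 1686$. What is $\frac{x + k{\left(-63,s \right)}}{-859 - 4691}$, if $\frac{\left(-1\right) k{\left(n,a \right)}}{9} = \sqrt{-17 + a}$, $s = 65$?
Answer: $- \frac{1631}{5550} + \frac{6 \sqrt{3}}{925} \approx -0.28264$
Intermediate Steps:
$k{\left(n,a \right)} = - 9 \sqrt{-17 + a}$
$x = 1631$
$\frac{x + k{\left(-63,s \right)}}{-859 - 4691} = \frac{1631 - 9 \sqrt{-17 + 65}}{-859 - 4691} = \frac{1631 - 9 \sqrt{48}}{-5550} = \left(1631 - 9 \cdot 4 \sqrt{3}\right) \left(- \frac{1}{5550}\right) = \left(1631 - 36 \sqrt{3}\right) \left(- \frac{1}{5550}\right) = - \frac{1631}{5550} + \frac{6 \sqrt{3}}{925}$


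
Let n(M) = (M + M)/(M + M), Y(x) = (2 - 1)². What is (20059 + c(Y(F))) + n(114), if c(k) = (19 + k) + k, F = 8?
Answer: 20081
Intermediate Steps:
Y(x) = 1 (Y(x) = 1² = 1)
c(k) = 19 + 2*k
n(M) = 1 (n(M) = (2*M)/((2*M)) = (1/(2*M))*(2*M) = 1)
(20059 + c(Y(F))) + n(114) = (20059 + (19 + 2*1)) + 1 = (20059 + (19 + 2)) + 1 = (20059 + 21) + 1 = 20080 + 1 = 20081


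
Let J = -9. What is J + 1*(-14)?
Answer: -23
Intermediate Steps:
J + 1*(-14) = -9 + 1*(-14) = -9 - 14 = -23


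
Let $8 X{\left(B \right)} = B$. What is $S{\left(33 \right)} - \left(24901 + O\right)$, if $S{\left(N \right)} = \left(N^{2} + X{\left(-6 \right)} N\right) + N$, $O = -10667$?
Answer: $- \frac{52547}{4} \approx -13137.0$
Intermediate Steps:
$X{\left(B \right)} = \frac{B}{8}$
$S{\left(N \right)} = N^{2} + \frac{N}{4}$ ($S{\left(N \right)} = \left(N^{2} + \frac{1}{8} \left(-6\right) N\right) + N = \left(N^{2} - \frac{3 N}{4}\right) + N = N^{2} + \frac{N}{4}$)
$S{\left(33 \right)} - \left(24901 + O\right) = 33 \left(\frac{1}{4} + 33\right) - \left(24901 - 10667\right) = 33 \cdot \frac{133}{4} - 14234 = \frac{4389}{4} - 14234 = - \frac{52547}{4}$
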